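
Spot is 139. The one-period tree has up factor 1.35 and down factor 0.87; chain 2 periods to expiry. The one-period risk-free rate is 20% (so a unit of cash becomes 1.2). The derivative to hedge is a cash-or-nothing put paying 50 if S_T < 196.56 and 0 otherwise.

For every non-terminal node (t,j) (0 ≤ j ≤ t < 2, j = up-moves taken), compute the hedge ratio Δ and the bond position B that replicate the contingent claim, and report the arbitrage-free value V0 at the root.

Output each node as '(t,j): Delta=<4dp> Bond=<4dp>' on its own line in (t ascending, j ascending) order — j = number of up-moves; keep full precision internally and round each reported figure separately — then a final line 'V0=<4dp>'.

Under the risk-neutral measure, an up-move has probability p* = (R−d)/(u−d) = 0.6875 and values discount at R = 1.2.
At expiry t=2: V(2,0)=50.0000, V(2,1)=50.0000, V(2,2)=0.0000
Node (1,0) S=120.9300: V=(p*·50.0000+(1−p*)·50.0000)/1.2=41.6667; Δ=(50.0000−50.0000)/(163.2555−105.2091)=0.0000; B=V−Δ·S=41.6667
Node (1,1) S=187.6500: V=(p*·0.0000+(1−p*)·50.0000)/1.2=13.0208; Δ=(0.0000−50.0000)/(253.3275−163.2555)=-0.5551; B=V−Δ·S=117.1875
Node (0,0) S=139.0000: V=(p*·13.0208+(1−p*)·41.6667)/1.2=18.3105; Δ=(13.0208−41.6667)/(187.6500−120.9300)=-0.4293; B=V−Δ·S=77.9894
Each (Δ,B) replicates both successor values, so the strategy is self-financing and V0 is arbitrage-free.

(0,0): Delta=-0.4293 Bond=77.9894
(1,0): Delta=0.0000 Bond=41.6667
(1,1): Delta=-0.5551 Bond=117.1875
V0=18.3105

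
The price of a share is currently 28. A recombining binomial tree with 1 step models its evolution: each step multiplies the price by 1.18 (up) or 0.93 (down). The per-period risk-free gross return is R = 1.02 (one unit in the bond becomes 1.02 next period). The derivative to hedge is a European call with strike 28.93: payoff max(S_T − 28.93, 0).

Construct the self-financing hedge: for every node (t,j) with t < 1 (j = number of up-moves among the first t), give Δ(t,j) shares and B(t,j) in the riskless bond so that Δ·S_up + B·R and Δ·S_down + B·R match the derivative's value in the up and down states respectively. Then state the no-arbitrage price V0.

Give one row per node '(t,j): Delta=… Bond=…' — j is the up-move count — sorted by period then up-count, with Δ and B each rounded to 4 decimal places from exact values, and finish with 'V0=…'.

No-arbitrage ⇒ martingale measure with p* = (R−d)/(u−d) = 0.3600.
At expiry t=1: V(1,0)=0.0000, V(1,1)=4.1100
Node (0,0) S=28.0000: V=(p*·4.1100+(1−p*)·0.0000)/1.02=1.4506; Δ=(4.1100−0.0000)/(33.0400−26.0400)=0.5871; B=V−Δ·S=-14.9894
Root portfolio cost Δ·28+B reproduces V0=1.4506.

(0,0): Delta=0.5871 Bond=-14.9894
V0=1.4506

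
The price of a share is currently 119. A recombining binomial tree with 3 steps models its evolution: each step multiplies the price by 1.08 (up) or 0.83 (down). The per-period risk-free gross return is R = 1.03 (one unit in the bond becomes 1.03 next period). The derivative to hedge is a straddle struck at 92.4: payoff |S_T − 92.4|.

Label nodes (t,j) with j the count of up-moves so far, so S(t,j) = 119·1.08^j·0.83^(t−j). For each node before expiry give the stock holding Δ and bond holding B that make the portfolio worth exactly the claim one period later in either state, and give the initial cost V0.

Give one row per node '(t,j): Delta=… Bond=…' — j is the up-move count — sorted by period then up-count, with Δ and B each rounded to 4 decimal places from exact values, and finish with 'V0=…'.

Risk-neutral probability p* = (R−d)/(u−d) = (1.03−0.83)/(1.08−0.83) = 0.8000.
Terminal payoffs: V(3,0)=24.3573, V(3,1)=3.8626, V(3,2)=22.8053, V(3,3)=57.5057
Node (2,0) S=81.9791: V=(p*·3.8626+(1−p*)·24.3573)/1.03=7.7296; Δ=(3.8626−24.3573)/(88.5374−68.0427)=-1.0000; B=V−Δ·S=89.7087
Node (2,1) S=106.6716: V=(p*·22.8053+(1−p*)·3.8626)/1.03=18.4629; Δ=(22.8053−3.8626)/(115.2053−88.5374)=0.7103; B=V−Δ·S=-57.3081
Node (2,2) S=138.8016: V=(p*·57.5057+(1−p*)·22.8053)/1.03=49.0929; Δ=(57.5057−22.8053)/(149.9057−115.2053)=1.0000; B=V−Δ·S=-89.7087
Node (1,0) S=98.7700: V=(p*·18.4629+(1−p*)·7.7296)/1.03=15.8410; Δ=(18.4629−7.7296)/(106.6716−81.9791)=0.4347; B=V−Δ·S=-27.0920
Node (1,1) S=128.5200: V=(p*·49.0929+(1−p*)·18.4629)/1.03=41.7154; Δ=(49.0929−18.4629)/(138.8016−106.6716)=0.9533; B=V−Δ·S=-80.8045
Node (0,0) S=119.0000: V=(p*·41.7154+(1−p*)·15.8410)/1.03=35.4762; Δ=(41.7154−15.8410)/(128.5200−98.7700)=0.8697; B=V−Δ·S=-68.0213
Each (Δ,B) replicates both successor values, so the strategy is self-financing and V0 is arbitrage-free.

(0,0): Delta=0.8697 Bond=-68.0213
(1,0): Delta=0.4347 Bond=-27.0920
(1,1): Delta=0.9533 Bond=-80.8045
(2,0): Delta=-1.0000 Bond=89.7087
(2,1): Delta=0.7103 Bond=-57.3081
(2,2): Delta=1.0000 Bond=-89.7087
V0=35.4762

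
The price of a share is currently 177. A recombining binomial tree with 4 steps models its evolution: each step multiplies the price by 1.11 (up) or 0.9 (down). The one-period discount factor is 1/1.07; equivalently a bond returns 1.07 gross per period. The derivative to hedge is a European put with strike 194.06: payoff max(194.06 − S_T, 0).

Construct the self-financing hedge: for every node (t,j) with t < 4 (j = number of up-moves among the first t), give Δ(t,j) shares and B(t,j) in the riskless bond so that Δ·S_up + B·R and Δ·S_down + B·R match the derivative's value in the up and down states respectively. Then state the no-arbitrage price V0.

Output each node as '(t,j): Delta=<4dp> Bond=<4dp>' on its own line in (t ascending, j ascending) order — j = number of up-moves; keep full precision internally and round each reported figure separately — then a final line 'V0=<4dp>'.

(0,0): Delta=-0.2120 Bond=40.3634
(1,0): Delta=-0.5927 Bond=103.8382
(1,1): Delta=-0.1394 Bond=28.9184
(2,0): Delta=-1.0000 Bond=169.4995
(2,1): Delta=-0.5150 Bond=97.3675
(2,2): Delta=-0.0677 Bond=15.3134
(3,0): Delta=-1.0000 Bond=181.3645
(3,1): Delta=-1.0000 Bond=181.3645
(3,2): Delta=-0.4225 Bond=86.0229
(3,3): Delta=0.0000 Bond=0.0000
V0=2.8413

No-arbitrage ⇒ martingale measure with p* = (R−d)/(u−d) = 0.8095.
Payoff layer (t=4): V(4,0)=77.9303, V(4,1)=50.8334, V(4,2)=17.4138, V(4,3)=0.0000, V(4,4)=0.0000
  t=3,j=0: stock 129.0330 → up 143.2266 (V=50.8334), down 116.1297 (V=77.9303). Price 52.3315; hedge Δ=-1.0000, bond B=181.3645.
  t=3,j=1: stock 159.1407 → up 176.6462 (V=17.4138), down 143.2266 (V=50.8334). Price 22.2238; hedge Δ=-1.0000, bond B=181.3645.
  t=3,j=2: stock 196.2735 → up 217.8636 (V=0.0000), down 176.6462 (V=17.4138). Price 3.0999; hedge Δ=-0.4225, bond B=86.0229.
  t=3,j=3: stock 242.0707 → up 268.6985 (V=0.0000), down 217.8636 (V=0.0000). Price 0.0000; hedge Δ=0.0000, bond B=0.0000.
  t=2,j=0: stock 143.3700 → up 159.1407 (V=22.2238), down 129.0330 (V=52.3315). Price 26.1295; hedge Δ=-1.0000, bond B=169.4995.
  t=2,j=1: stock 176.8230 → up 196.2735 (V=3.0999), down 159.1407 (V=22.2238). Price 6.3015; hedge Δ=-0.5150, bond B=97.3675.
  t=2,j=2: stock 218.0817 → up 242.0707 (V=0.0000), down 196.2735 (V=3.0999). Price 0.5518; hedge Δ=-0.0677, bond B=15.3134.
  t=1,j=0: stock 159.3000 → up 176.8230 (V=6.3015), down 143.3700 (V=26.1295). Price 9.4189; hedge Δ=-0.5927, bond B=103.8382.
  t=1,j=1: stock 196.4700 → up 218.0817 (V=0.5518), down 176.8230 (V=6.3015). Price 1.5393; hedge Δ=-0.1394, bond B=28.9184.
  t=0,j=0: stock 177.0000 → up 196.4700 (V=1.5393), down 159.3000 (V=9.4189). Price 2.8413; hedge Δ=-0.2120, bond B=40.3634.
Each (Δ,B) replicates both successor values, so the strategy is self-financing and V0 is arbitrage-free.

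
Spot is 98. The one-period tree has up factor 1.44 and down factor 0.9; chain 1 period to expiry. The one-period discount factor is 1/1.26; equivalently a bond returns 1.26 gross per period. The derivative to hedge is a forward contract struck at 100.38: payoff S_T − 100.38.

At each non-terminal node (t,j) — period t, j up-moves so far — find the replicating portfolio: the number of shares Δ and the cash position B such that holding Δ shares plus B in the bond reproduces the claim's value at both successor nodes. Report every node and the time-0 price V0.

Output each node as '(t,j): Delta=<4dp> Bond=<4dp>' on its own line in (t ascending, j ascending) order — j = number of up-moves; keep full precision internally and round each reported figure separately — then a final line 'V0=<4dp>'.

(0,0): Delta=1.0000 Bond=-79.6667
V0=18.3333

Under the risk-neutral measure, an up-move has probability p* = (R−d)/(u−d) = 0.6667 and values discount at R = 1.26.
Payoff layer (t=1): V(1,0)=-12.1800, V(1,1)=40.7400
(0,0): S=98.0000. Δ = (V_up−V_dn)/(S_up−S_dn) = (40.7400−-12.1800)/(141.1200−88.2000) = 1.0000. V = [p*·40.7400 + (1−p*)·-12.1800]/1.26 = 18.3333. B = V − Δ·S = -79.6667.
Check: Δ(0,0)·S0 + B(0,0) = 18.3333 = V0.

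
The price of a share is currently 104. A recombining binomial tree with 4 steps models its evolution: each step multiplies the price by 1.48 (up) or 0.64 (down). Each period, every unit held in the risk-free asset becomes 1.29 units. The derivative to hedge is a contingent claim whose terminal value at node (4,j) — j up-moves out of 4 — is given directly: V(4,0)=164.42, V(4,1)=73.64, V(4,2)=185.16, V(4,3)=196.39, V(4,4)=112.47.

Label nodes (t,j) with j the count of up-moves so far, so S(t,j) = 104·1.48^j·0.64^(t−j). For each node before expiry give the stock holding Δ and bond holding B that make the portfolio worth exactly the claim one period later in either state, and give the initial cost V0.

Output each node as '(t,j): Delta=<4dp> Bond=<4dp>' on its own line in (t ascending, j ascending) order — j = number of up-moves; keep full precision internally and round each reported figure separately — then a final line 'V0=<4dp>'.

Risk-neutral probability p* = (R−d)/(u−d) = (1.29−0.64)/(1.48−0.64) = 0.7738.
Payoff layer (t=4): V(4,0)=164.4200, V(4,1)=73.6400, V(4,2)=185.1600, V(4,3)=196.3900, V(4,4)=112.4700
(3,0): S=27.2630. Δ = (V_up−V_dn)/(S_up−S_dn) = (73.6400−164.4200)/(40.3492−17.4483) = -3.9640. V = [p*·73.6400 + (1−p*)·164.4200]/1.29 = 73.0028. B = V − Δ·S = 181.0742.
(3,1): S=63.0456. Δ = (V_up−V_dn)/(S_up−S_dn) = (185.1600−73.6400)/(93.3075−40.3492) = 2.1058. V = [p*·185.1600 + (1−p*)·73.6400]/1.29 = 123.9808. B = V − Δ·S = -8.7811.
(3,2): S=145.7930. Δ = (V_up−V_dn)/(S_up−S_dn) = (196.3900−185.1600)/(215.7737−93.3075) = 0.0917. V = [p*·196.3900 + (1−p*)·185.1600]/1.29 = 150.2712. B = V − Δ·S = 136.9022.
(3,3): S=337.1464. Δ = (V_up−V_dn)/(S_up−S_dn) = (112.4700−196.3900)/(498.9766−215.7737) = -0.2963. V = [p*·112.4700 + (1−p*)·196.3900]/1.29 = 101.9007. B = V − Δ·S = 201.8055.
(2,0): S=42.5984. Δ = (V_up−V_dn)/(S_up−S_dn) = (123.9808−73.0028)/(63.0456−27.2630) = 1.4247. V = [p*·123.9808 + (1−p*)·73.0028]/1.29 = 87.1706. B = V − Δ·S = 26.4824.
(2,1): S=98.5088. Δ = (V_up−V_dn)/(S_up−S_dn) = (150.2712−123.9808)/(145.7930−63.0456) = 0.3177. V = [p*·150.2712 + (1−p*)·123.9808]/1.29 = 111.8795. B = V − Δ·S = 80.5814.
(2,2): S=227.8016. Δ = (V_up−V_dn)/(S_up−S_dn) = (101.9007−150.2712)/(337.1464−145.7930) = -0.2528. V = [p*·101.9007 + (1−p*)·150.2712]/1.29 = 87.4741. B = V − Δ·S = 145.0581.
(1,0): S=66.5600. Δ = (V_up−V_dn)/(S_up−S_dn) = (111.8795−87.1706)/(98.5088−42.5984) = 0.4419. V = [p*·111.8795 + (1−p*)·87.1706]/1.29 = 82.3958. B = V − Δ·S = 52.9804.
(1,1): S=153.9200. Δ = (V_up−V_dn)/(S_up−S_dn) = (87.4741−111.8795)/(227.8016−98.5088) = -0.1888. V = [p*·87.4741 + (1−p*)·111.8795]/1.29 = 72.0887. B = V − Δ·S = 101.1427.
(0,0): S=104.0000. Δ = (V_up−V_dn)/(S_up−S_dn) = (72.0887−82.3958)/(153.9200−66.5600) = -0.1180. V = [p*·72.0887 + (1−p*)·82.3958]/1.29 = 57.6900. B = V − Δ·S = 69.9604.
Each (Δ,B) replicates both successor values, so the strategy is self-financing and V0 is arbitrage-free.

(0,0): Delta=-0.1180 Bond=69.9604
(1,0): Delta=0.4419 Bond=52.9804
(1,1): Delta=-0.1888 Bond=101.1427
(2,0): Delta=1.4247 Bond=26.4824
(2,1): Delta=0.3177 Bond=80.5814
(2,2): Delta=-0.2528 Bond=145.0581
(3,0): Delta=-3.9640 Bond=181.0742
(3,1): Delta=2.1058 Bond=-8.7811
(3,2): Delta=0.0917 Bond=136.9022
(3,3): Delta=-0.2963 Bond=201.8055
V0=57.6900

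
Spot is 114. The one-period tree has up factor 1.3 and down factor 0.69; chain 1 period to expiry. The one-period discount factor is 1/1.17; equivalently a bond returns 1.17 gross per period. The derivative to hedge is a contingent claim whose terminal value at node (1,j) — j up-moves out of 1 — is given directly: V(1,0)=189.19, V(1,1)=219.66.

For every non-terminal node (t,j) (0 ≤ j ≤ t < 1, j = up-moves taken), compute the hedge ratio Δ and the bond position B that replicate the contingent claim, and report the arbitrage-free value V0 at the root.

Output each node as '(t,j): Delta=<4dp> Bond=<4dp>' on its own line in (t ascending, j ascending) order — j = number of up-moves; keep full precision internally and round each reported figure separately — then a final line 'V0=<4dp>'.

(0,0): Delta=0.4382 Bond=132.2427
V0=182.1935

Risk-neutral probability p* = (R−d)/(u−d) = (1.17−0.69)/(1.3−0.69) = 0.7869.
At expiry t=1: V(1,0)=189.1900, V(1,1)=219.6600
Node (0,0) S=114.0000: V=(p*·219.6600+(1−p*)·189.1900)/1.17=182.1935; Δ=(219.6600−189.1900)/(148.2000−78.6600)=0.4382; B=V−Δ·S=132.2427
The time-0 hedge costs 182.1935, which is the no-arbitrage price.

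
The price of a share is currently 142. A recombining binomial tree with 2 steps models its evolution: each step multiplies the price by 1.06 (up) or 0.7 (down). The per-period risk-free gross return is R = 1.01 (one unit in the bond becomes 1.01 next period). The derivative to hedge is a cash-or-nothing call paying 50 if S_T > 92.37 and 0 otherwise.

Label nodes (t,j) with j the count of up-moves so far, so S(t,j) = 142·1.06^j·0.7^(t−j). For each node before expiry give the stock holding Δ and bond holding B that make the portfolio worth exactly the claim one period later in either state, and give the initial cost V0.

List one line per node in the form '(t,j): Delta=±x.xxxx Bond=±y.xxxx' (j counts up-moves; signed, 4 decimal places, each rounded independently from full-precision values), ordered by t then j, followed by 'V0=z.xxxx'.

(0,0): Delta=0.1345 Bond=28.9702
(1,0): Delta=1.3973 Bond=-96.2596
(1,1): Delta=0.0000 Bond=49.5050
V0=48.0693

The replicating-portfolio and risk-neutral prices coincide; use p* = (1.01−0.7)/(1.06−0.7) = 0.8611 for the latter.
At expiry t=2: V(2,0)=0.0000, V(2,1)=50.0000, V(2,2)=50.0000
  t=1,j=0: stock 99.4000 → up 105.3640 (V=50.0000), down 69.5800 (V=0.0000). Price 42.6293; hedge Δ=1.3973, bond B=-96.2596.
  t=1,j=1: stock 150.5200 → up 159.5512 (V=50.0000), down 105.3640 (V=50.0000). Price 49.5050; hedge Δ=0.0000, bond B=49.5050.
  t=0,j=0: stock 142.0000 → up 150.5200 (V=49.5050), down 99.4000 (V=42.6293). Price 48.0693; hedge Δ=0.1345, bond B=28.9702.
Check: Δ(0,0)·S0 + B(0,0) = 48.0693 = V0.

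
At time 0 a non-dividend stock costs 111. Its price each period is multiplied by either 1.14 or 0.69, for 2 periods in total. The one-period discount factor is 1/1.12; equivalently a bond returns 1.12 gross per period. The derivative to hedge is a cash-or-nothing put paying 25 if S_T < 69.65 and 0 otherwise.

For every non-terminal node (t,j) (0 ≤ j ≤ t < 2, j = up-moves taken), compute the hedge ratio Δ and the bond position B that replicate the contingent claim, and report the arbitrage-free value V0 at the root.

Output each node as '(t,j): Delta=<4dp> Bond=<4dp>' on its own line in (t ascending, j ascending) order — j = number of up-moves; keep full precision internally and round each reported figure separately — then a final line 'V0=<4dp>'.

(0,0): Delta=-0.0199 Bond=2.2440
(1,0): Delta=-0.7254 Bond=56.5476
(1,1): Delta=0.0000 Bond=0.0000
V0=0.0394

Under the risk-neutral measure, an up-move has probability p* = (R−d)/(u−d) = 0.9556 and values discount at R = 1.12.
Terminal payoffs: V(2,0)=25.0000, V(2,1)=0.0000, V(2,2)=0.0000
(1,0): S=76.5900. Δ = (V_up−V_dn)/(S_up−S_dn) = (0.0000−25.0000)/(87.3126−52.8471) = -0.7254. V = [p*·0.0000 + (1−p*)·25.0000]/1.12 = 0.9921. B = V − Δ·S = 56.5476.
(1,1): S=126.5400. Δ = (V_up−V_dn)/(S_up−S_dn) = (0.0000−0.0000)/(144.2556−87.3126) = 0.0000. V = [p*·0.0000 + (1−p*)·0.0000]/1.12 = 0.0000. B = V − Δ·S = 0.0000.
(0,0): S=111.0000. Δ = (V_up−V_dn)/(S_up−S_dn) = (0.0000−0.9921)/(126.5400−76.5900) = -0.0199. V = [p*·0.0000 + (1−p*)·0.9921]/1.12 = 0.0394. B = V − Δ·S = 2.2440.
Self-financing check: at every node Δ·S+B equals the discounted successor values.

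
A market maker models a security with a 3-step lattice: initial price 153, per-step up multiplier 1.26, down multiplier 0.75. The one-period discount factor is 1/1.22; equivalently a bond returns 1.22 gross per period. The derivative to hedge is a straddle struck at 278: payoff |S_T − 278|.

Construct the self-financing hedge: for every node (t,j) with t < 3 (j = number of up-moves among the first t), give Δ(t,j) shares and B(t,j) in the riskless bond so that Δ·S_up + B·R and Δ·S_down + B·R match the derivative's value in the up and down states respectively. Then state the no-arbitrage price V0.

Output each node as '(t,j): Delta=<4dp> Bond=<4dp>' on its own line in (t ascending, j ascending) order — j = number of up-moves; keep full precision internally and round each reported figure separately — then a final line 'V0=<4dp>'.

No-arbitrage ⇒ martingale measure with p* = (R−d)/(u−d) = 0.9216.
Payoff layer (t=3): V(3,0)=213.4531, V(3,1)=169.5613, V(3,2)=95.8229, V(3,3)=28.0575
Node (2,0) S=86.0625: V=(p*·169.5613+(1−p*)·213.4531)/1.22=141.8064; Δ=(169.5613−213.4531)/(108.4387−64.5469)=-1.0000; B=V−Δ·S=227.8689
Node (2,1) S=144.5850: V=(p*·95.8229+(1−p*)·169.5613)/1.22=83.2839; Δ=(95.8229−169.5613)/(182.1771−108.4387)=-1.0000; B=V−Δ·S=227.8689
Node (2,2) S=242.9028: V=(p*·28.0575+(1−p*)·95.8229)/1.22=27.3545; Δ=(28.0575−95.8229)/(306.0575−182.1771)=-0.5470; B=V−Δ·S=160.2278
Node (1,0) S=114.7500: V=(p*·83.2839+(1−p*)·141.8064)/1.22=72.0277; Δ=(83.2839−141.8064)/(144.5850−86.0625)=-1.0000; B=V−Δ·S=186.7777
Node (1,1) S=192.7800: V=(p*·27.3545+(1−p*)·83.2839)/1.22=26.0173; Δ=(27.3545−83.2839)/(242.9028−144.5850)=-0.5689; B=V−Δ·S=135.6827
Node (0,0) S=153.0000: V=(p*·26.0173+(1−p*)·72.0277)/1.22=24.2836; Δ=(26.0173−72.0277)/(192.7800−114.7500)=-0.5897; B=V−Δ·S=114.5002
Check: Δ(0,0)·S0 + B(0,0) = 24.2836 = V0.

(0,0): Delta=-0.5897 Bond=114.5002
(1,0): Delta=-1.0000 Bond=186.7777
(1,1): Delta=-0.5689 Bond=135.6827
(2,0): Delta=-1.0000 Bond=227.8689
(2,1): Delta=-1.0000 Bond=227.8689
(2,2): Delta=-0.5470 Bond=160.2278
V0=24.2836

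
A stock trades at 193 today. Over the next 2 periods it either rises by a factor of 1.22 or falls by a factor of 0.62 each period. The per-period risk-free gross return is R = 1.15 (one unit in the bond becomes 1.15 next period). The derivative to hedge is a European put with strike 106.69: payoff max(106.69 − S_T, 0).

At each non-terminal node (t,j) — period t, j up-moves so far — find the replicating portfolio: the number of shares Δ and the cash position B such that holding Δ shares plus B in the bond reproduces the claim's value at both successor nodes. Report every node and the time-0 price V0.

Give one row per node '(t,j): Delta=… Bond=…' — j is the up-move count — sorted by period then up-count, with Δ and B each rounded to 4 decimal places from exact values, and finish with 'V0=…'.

Under the risk-neutral measure, an up-move has probability p* = (R−d)/(u−d) = 0.8833 and values discount at R = 1.15.
At expiry t=2: V(2,0)=32.5008, V(2,1)=0.0000, V(2,2)=0.0000
Node (1,0) S=119.6600: V=(p*·0.0000+(1−p*)·32.5008)/1.15=3.2972; Δ=(0.0000−32.5008)/(145.9852−74.1892)=-0.4527; B=V−Δ·S=57.4652
Node (1,1) S=235.4600: V=(p*·0.0000+(1−p*)·0.0000)/1.15=0.0000; Δ=(0.0000−0.0000)/(287.2612−145.9852)=0.0000; B=V−Δ·S=0.0000
Node (0,0) S=193.0000: V=(p*·0.0000+(1−p*)·3.2972)/1.15=0.3345; Δ=(0.0000−3.2972)/(235.4600−119.6600)=-0.0285; B=V−Δ·S=5.8298
Self-financing check: at every node Δ·S+B equals the discounted successor values.

(0,0): Delta=-0.0285 Bond=5.8298
(1,0): Delta=-0.4527 Bond=57.4652
(1,1): Delta=0.0000 Bond=0.0000
V0=0.3345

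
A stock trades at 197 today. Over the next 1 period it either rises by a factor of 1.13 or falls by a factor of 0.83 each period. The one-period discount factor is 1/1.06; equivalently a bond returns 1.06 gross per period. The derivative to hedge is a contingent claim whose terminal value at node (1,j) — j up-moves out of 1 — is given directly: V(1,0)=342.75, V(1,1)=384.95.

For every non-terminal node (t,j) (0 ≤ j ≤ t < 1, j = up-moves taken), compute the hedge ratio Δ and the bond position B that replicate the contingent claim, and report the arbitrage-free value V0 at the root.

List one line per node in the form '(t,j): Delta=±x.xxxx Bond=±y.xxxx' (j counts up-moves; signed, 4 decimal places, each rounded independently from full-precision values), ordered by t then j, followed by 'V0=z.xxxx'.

Since d<R<u, set p* = (R−d)/(u−d) = 0.7667; price each node as the discounted p*-expectation of its children.
Terminal values V(1,·): V(1,0)=342.7500, V(1,1)=384.9500
  t=0,j=0: stock 197.0000 → up 222.6100 (V=384.9500), down 163.5100 (V=342.7500). Price 353.8711; hedge Δ=0.7140, bond B=213.2044.
Each (Δ,B) replicates both successor values, so the strategy is self-financing and V0 is arbitrage-free.

(0,0): Delta=0.7140 Bond=213.2044
V0=353.8711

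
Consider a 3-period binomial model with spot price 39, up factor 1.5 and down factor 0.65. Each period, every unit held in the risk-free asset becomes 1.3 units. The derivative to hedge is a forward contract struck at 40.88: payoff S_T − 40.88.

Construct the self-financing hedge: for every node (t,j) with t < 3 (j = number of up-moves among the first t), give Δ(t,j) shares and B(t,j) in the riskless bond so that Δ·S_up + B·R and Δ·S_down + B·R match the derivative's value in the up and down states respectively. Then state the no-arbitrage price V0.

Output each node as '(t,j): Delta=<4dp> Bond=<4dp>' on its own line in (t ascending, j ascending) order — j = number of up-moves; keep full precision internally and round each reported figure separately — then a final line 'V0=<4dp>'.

The replicating-portfolio and risk-neutral prices coincide; use p* = (1.3−0.65)/(1.5−0.65) = 0.7647 for the latter.
At expiry t=3: V(3,0)=-30.1696, V(3,1)=-16.1638, V(3,2)=16.1575, V(3,3)=90.7450
(2,0): S=16.4775. Δ = (V_up−V_dn)/(S_up−S_dn) = (-16.1638−-30.1696)/(24.7163−10.7104) = 1.0000. V = [p*·-16.1638 + (1−p*)·-30.1696]/1.3 = -14.9687. B = V − Δ·S = -31.4462.
(2,1): S=38.0250. Δ = (V_up−V_dn)/(S_up−S_dn) = (16.1575−-16.1638)/(57.0375−24.7162) = 1.0000. V = [p*·16.1575 + (1−p*)·-16.1638]/1.3 = 6.5788. B = V − Δ·S = -31.4462.
(2,2): S=87.7500. Δ = (V_up−V_dn)/(S_up−S_dn) = (90.7450−16.1575)/(131.6250−57.0375) = 1.0000. V = [p*·90.7450 + (1−p*)·16.1575]/1.3 = 56.3038. B = V − Δ·S = -31.4462.
(1,0): S=25.3500. Δ = (V_up−V_dn)/(S_up−S_dn) = (6.5788−-14.9687)/(38.0250−16.4775) = 1.0000. V = [p*·6.5788 + (1−p*)·-14.9687]/1.3 = 1.1607. B = V − Δ·S = -24.1893.
(1,1): S=58.5000. Δ = (V_up−V_dn)/(S_up−S_dn) = (56.3038−6.5788)/(87.7500−38.0250) = 1.0000. V = [p*·56.3038 + (1−p*)·6.5788]/1.3 = 34.3107. B = V − Δ·S = -24.1893.
(0,0): S=39.0000. Δ = (V_up−V_dn)/(S_up−S_dn) = (34.3107−1.1607)/(58.5000−25.3500) = 1.0000. V = [p*·34.3107 + (1−p*)·1.1607]/1.3 = 20.3928. B = V − Δ·S = -18.6072.
Check: Δ(0,0)·S0 + B(0,0) = 20.3928 = V0.

(0,0): Delta=1.0000 Bond=-18.6072
(1,0): Delta=1.0000 Bond=-24.1893
(1,1): Delta=1.0000 Bond=-24.1893
(2,0): Delta=1.0000 Bond=-31.4462
(2,1): Delta=1.0000 Bond=-31.4462
(2,2): Delta=1.0000 Bond=-31.4462
V0=20.3928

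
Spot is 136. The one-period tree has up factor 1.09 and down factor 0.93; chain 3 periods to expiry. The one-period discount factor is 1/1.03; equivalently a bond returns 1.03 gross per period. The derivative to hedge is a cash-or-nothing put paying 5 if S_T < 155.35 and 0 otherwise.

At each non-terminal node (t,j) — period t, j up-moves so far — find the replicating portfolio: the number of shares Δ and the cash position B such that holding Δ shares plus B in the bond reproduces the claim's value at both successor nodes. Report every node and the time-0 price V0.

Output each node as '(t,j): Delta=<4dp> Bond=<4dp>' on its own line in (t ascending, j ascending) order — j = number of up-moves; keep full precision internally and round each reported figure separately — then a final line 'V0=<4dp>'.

Risk-neutral probability p* = (R−d)/(u−d) = (1.03−0.93)/(1.09−0.93) = 0.6250.
Terminal values V(3,·): V(3,0)=5.0000, V(3,1)=5.0000, V(3,2)=5.0000, V(3,3)=0.0000
Node (2,0) S=117.6264: V=(p*·5.0000+(1−p*)·5.0000)/1.03=4.8544; Δ=(5.0000−5.0000)/(128.2128−109.3926)=0.0000; B=V−Δ·S=4.8544
Node (2,1) S=137.8632: V=(p*·5.0000+(1−p*)·5.0000)/1.03=4.8544; Δ=(5.0000−5.0000)/(150.2709−128.2128)=0.0000; B=V−Δ·S=4.8544
Node (2,2) S=161.5816: V=(p*·0.0000+(1−p*)·5.0000)/1.03=1.8204; Δ=(0.0000−5.0000)/(176.1239−150.2709)=-0.1934; B=V−Δ·S=33.0704
Node (1,0) S=126.4800: V=(p*·4.8544+(1−p*)·4.8544)/1.03=4.7130; Δ=(4.8544−4.8544)/(137.8632−117.6264)=0.0000; B=V−Δ·S=4.7130
Node (1,1) S=148.2400: V=(p*·1.8204+(1−p*)·4.8544)/1.03=2.8720; Δ=(1.8204−4.8544)/(161.5816−137.8632)=-0.1279; B=V−Δ·S=21.8344
Node (0,0) S=136.0000: V=(p*·2.8720+(1−p*)·4.7130)/1.03=3.4586; Δ=(2.8720−4.7130)/(148.2400−126.4800)=-0.0846; B=V−Δ·S=14.9649
Self-financing check: at every node Δ·S+B equals the discounted successor values.

(0,0): Delta=-0.0846 Bond=14.9649
(1,0): Delta=0.0000 Bond=4.7130
(1,1): Delta=-0.1279 Bond=21.8344
(2,0): Delta=0.0000 Bond=4.8544
(2,1): Delta=0.0000 Bond=4.8544
(2,2): Delta=-0.1934 Bond=33.0704
V0=3.4586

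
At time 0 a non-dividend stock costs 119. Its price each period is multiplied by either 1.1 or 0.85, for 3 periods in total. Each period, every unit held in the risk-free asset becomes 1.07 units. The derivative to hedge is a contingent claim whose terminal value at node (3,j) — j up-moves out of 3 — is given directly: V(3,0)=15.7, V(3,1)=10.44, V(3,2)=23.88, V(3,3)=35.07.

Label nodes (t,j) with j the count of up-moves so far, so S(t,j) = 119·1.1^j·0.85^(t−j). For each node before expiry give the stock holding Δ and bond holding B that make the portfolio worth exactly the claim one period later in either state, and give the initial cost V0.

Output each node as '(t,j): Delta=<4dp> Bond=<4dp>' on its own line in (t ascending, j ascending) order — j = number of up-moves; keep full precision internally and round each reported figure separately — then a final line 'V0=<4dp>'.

(0,0): Delta=0.3355 Bond=-14.6383
(1,0): Delta=0.4138 Bond=-23.5787
(1,1): Delta=0.3273 Bond=-14.5836
(2,0): Delta=-0.2447 Bond=31.3869
(2,1): Delta=0.4832 Bond=-32.9495
(2,2): Delta=0.3109 Bond=-13.2393
V0=25.2894

No-arbitrage ⇒ martingale measure with p* = (R−d)/(u−d) = 0.8800.
Payoff layer (t=3): V(3,0)=15.7000, V(3,1)=10.4400, V(3,2)=23.8800, V(3,3)=35.0700
  t=2,j=0: stock 85.9775 → up 94.5752 (V=10.4400), down 73.0809 (V=15.7000). Price 10.3469; hedge Δ=-0.2447, bond B=31.3869.
  t=2,j=1: stock 111.2650 → up 122.3915 (V=23.8800), down 94.5752 (V=10.4400). Price 20.8105; hedge Δ=0.4832, bond B=-32.9495.
  t=2,j=2: stock 143.9900 → up 158.3890 (V=35.0700), down 122.3915 (V=23.8800). Price 31.5207; hedge Δ=0.3109, bond B=-13.2393.
  t=1,j=0: stock 101.1500 → up 111.2650 (V=20.8105), down 85.9775 (V=10.3469). Price 18.2756; hedge Δ=0.4138, bond B=-23.5787.
  t=1,j=1: stock 130.9000 → up 143.9900 (V=31.5207), down 111.2650 (V=20.8105). Price 28.2575; hedge Δ=0.3273, bond B=-14.5836.
  t=0,j=0: stock 119.0000 → up 130.9000 (V=28.2575), down 101.1500 (V=18.2756). Price 25.2894; hedge Δ=0.3355, bond B=-14.6383.
Root portfolio cost Δ·119+B reproduces V0=25.2894.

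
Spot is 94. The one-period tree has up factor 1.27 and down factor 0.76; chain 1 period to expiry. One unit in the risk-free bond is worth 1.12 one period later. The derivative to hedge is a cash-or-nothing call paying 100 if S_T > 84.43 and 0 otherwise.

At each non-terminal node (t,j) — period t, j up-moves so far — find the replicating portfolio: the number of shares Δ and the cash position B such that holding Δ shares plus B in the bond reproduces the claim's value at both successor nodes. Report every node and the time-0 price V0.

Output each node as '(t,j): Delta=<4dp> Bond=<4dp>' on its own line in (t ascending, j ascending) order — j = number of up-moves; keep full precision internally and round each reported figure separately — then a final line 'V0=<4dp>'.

Under the risk-neutral measure, an up-move has probability p* = (R−d)/(u−d) = 0.7059 and values discount at R = 1.12.
At expiry t=1: V(1,0)=0.0000, V(1,1)=100.0000
Node (0,0) S=94.0000: V=(p*·100.0000+(1−p*)·0.0000)/1.12=63.0252; Δ=(100.0000−0.0000)/(119.3800−71.4400)=2.0859; B=V−Δ·S=-133.0532
Check: Δ(0,0)·S0 + B(0,0) = 63.0252 = V0.

(0,0): Delta=2.0859 Bond=-133.0532
V0=63.0252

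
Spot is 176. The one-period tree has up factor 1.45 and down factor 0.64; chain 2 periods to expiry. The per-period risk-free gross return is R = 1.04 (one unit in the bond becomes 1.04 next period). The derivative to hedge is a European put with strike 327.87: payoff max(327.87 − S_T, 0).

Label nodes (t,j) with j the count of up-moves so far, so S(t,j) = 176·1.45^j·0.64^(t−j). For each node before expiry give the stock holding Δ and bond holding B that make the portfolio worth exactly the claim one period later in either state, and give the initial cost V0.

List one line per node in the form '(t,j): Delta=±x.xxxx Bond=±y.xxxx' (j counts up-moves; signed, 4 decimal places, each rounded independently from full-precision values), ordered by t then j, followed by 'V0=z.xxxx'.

(0,0): Delta=-0.8595 Bond=287.9215
(1,0): Delta=-1.0000 Bond=315.2596
(1,1): Delta=-0.7960 Bond=283.2216
V0=136.6422

Under the risk-neutral measure, an up-move has probability p* = (R−d)/(u−d) = 0.4938 and values discount at R = 1.04.
Payoff layer (t=2): V(2,0)=255.7804, V(2,1)=164.5420, V(2,2)=0.0000
(1,0): S=112.6400. Δ = (V_up−V_dn)/(S_up−S_dn) = (164.5420−255.7804)/(163.3280−72.0896) = -1.0000. V = [p*·164.5420 + (1−p*)·255.7804]/1.04 = 202.6196. B = V − Δ·S = 315.2596.
(1,1): S=255.2000. Δ = (V_up−V_dn)/(S_up−S_dn) = (0.0000−164.5420)/(370.0400−163.3280) = -0.7960. V = [p*·0.0000 + (1−p*)·164.5420]/1.04 = 80.0834. B = V − Δ·S = 283.2216.
(0,0): S=176.0000. Δ = (V_up−V_dn)/(S_up−S_dn) = (80.0834−202.6196)/(255.2000−112.6400) = -0.8595. V = [p*·80.0834 + (1−p*)·202.6196]/1.04 = 136.6422. B = V − Δ·S = 287.9215.
Check: Δ(0,0)·S0 + B(0,0) = 136.6422 = V0.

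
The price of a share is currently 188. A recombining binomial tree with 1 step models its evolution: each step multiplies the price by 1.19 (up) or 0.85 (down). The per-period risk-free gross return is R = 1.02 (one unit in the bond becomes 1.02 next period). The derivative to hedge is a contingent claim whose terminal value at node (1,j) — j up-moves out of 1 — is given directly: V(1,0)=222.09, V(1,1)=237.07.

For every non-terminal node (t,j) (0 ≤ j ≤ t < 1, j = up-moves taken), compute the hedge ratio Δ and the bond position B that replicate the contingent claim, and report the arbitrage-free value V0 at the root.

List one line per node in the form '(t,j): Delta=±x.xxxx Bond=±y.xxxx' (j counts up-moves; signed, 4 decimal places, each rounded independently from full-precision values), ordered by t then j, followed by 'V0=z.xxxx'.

Under the risk-neutral measure, an up-move has probability p* = (R−d)/(u−d) = 0.5000 and values discount at R = 1.02.
Terminal values V(1,·): V(1,0)=222.0900, V(1,1)=237.0700
(0,0): S=188.0000. Δ = (V_up−V_dn)/(S_up−S_dn) = (237.0700−222.0900)/(223.7200−159.8000) = 0.2344. V = [p*·237.0700 + (1−p*)·222.0900]/1.02 = 225.0784. B = V − Δ·S = 181.0196.
Check: Δ(0,0)·S0 + B(0,0) = 225.0784 = V0.

(0,0): Delta=0.2344 Bond=181.0196
V0=225.0784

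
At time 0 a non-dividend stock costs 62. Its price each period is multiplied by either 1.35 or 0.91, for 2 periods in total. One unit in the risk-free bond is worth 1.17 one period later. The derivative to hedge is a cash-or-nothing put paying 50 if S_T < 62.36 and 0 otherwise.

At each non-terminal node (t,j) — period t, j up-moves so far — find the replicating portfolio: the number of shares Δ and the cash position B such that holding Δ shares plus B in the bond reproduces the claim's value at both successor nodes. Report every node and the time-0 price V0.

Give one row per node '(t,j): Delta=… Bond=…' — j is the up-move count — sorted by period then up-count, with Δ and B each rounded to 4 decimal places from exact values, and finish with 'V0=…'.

The replicating-portfolio and risk-neutral prices coincide; use p* = (1.17−0.91)/(1.35−0.91) = 0.5909 for the latter.
Terminal values V(2,·): V(2,0)=50.0000, V(2,1)=0.0000, V(2,2)=0.0000
  t=1,j=0: stock 56.4200 → up 76.1670 (V=0.0000), down 51.3422 (V=50.0000). Price 17.4825; hedge Δ=-2.0141, bond B=131.1189.
  t=1,j=1: stock 83.7000 → up 112.9950 (V=0.0000), down 76.1670 (V=0.0000). Price 0.0000; hedge Δ=0.0000, bond B=0.0000.
  t=0,j=0: stock 62.0000 → up 83.7000 (V=0.0000), down 56.4200 (V=17.4825). Price 6.1128; hedge Δ=-0.6409, bond B=45.8458.
Root portfolio cost Δ·62+B reproduces V0=6.1128.

(0,0): Delta=-0.6409 Bond=45.8458
(1,0): Delta=-2.0141 Bond=131.1189
(1,1): Delta=0.0000 Bond=0.0000
V0=6.1128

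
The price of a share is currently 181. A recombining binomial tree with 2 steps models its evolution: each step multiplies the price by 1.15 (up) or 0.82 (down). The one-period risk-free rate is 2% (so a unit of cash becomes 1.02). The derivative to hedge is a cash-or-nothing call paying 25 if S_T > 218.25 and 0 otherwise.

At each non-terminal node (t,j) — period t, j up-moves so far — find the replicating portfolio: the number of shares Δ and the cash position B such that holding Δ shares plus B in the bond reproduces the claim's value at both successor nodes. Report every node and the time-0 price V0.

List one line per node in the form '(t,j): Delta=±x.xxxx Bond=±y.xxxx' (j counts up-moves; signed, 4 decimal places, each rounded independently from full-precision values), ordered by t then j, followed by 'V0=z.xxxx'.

No-arbitrage ⇒ martingale measure with p* = (R−d)/(u−d) = 0.6061.
Terminal values V(2,·): V(2,0)=0.0000, V(2,1)=0.0000, V(2,2)=25.0000
  t=1,j=0: stock 148.4200 → up 170.6830 (V=0.0000), down 121.7044 (V=0.0000). Price 0.0000; hedge Δ=0.0000, bond B=0.0000.
  t=1,j=1: stock 208.1500 → up 239.3725 (V=25.0000), down 170.6830 (V=0.0000). Price 14.8544; hedge Δ=0.3640, bond B=-60.9031.
  t=0,j=0: stock 181.0000 → up 208.1500 (V=14.8544), down 148.4200 (V=0.0000). Price 8.8262; hedge Δ=0.2487, bond B=-36.1873.
The time-0 hedge costs 8.8262, which is the no-arbitrage price.

(0,0): Delta=0.2487 Bond=-36.1873
(1,0): Delta=0.0000 Bond=0.0000
(1,1): Delta=0.3640 Bond=-60.9031
V0=8.8262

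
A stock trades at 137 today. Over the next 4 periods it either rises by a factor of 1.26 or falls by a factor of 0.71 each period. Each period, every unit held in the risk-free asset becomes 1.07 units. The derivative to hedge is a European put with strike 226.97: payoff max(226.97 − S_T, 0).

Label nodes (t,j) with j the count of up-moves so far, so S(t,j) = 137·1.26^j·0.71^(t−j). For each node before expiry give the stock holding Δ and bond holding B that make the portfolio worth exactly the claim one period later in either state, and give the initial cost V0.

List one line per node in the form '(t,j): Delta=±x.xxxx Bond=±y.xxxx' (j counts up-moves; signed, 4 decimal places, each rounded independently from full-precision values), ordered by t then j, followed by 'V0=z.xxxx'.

Risk-neutral probability p* = (R−d)/(u−d) = (1.07−0.71)/(1.26−0.71) = 0.6545.
Payoff layer (t=4): V(4,0)=192.1560, V(4,1)=165.1874, V(4,2)=117.3276, V(4,3)=32.3934, V(4,4)=0.0000
(3,0): S=49.0338. Δ = (V_up−V_dn)/(S_up−S_dn) = (165.1874−192.1560)/(61.7826−34.8140) = -1.0000. V = [p*·165.1874 + (1−p*)·192.1560]/1.07 = 163.0877. B = V − Δ·S = 212.1215.
(3,1): S=87.0177. Δ = (V_up−V_dn)/(S_up−S_dn) = (117.3276−165.1874)/(109.6424−61.7826) = -1.0000. V = [p*·117.3276 + (1−p*)·165.1874]/1.07 = 125.1038. B = V − Δ·S = 212.1215.
(3,2): S=154.4259. Δ = (V_up−V_dn)/(S_up−S_dn) = (32.3934−117.3276)/(194.5766−109.6424) = -1.0000. V = [p*·32.3934 + (1−p*)·117.3276]/1.07 = 57.6956. B = V − Δ·S = 212.1215.
(3,3): S=274.0515. Δ = (V_up−V_dn)/(S_up−S_dn) = (0.0000−32.3934)/(345.3049−194.5766) = -0.2149. V = [p*·0.0000 + (1−p*)·32.3934]/1.07 = 10.4584. B = V − Δ·S = 69.3555.
(2,0): S=69.0617. Δ = (V_up−V_dn)/(S_up−S_dn) = (125.1038−163.0877)/(87.0177−49.0338) = -1.0000. V = [p*·125.1038 + (1−p*)·163.0877]/1.07 = 129.1827. B = V − Δ·S = 198.2444.
(2,1): S=122.5602. Δ = (V_up−V_dn)/(S_up−S_dn) = (57.6956−125.1038)/(154.4259−87.0177) = -1.0000. V = [p*·57.6956 + (1−p*)·125.1038]/1.07 = 75.6842. B = V − Δ·S = 198.2444.
(2,2): S=217.5012. Δ = (V_up−V_dn)/(S_up−S_dn) = (10.4584−57.6956)/(274.0515−154.4259) = -0.3949. V = [p*·10.4584 + (1−p*)·57.6956]/1.07 = 25.0250. B = V − Δ·S = 110.9109.
(1,0): S=97.2700. Δ = (V_up−V_dn)/(S_up−S_dn) = (75.6842−129.1827)/(122.5602−69.0617) = -1.0000. V = [p*·75.6842 + (1−p*)·129.1827]/1.07 = 88.0051. B = V − Δ·S = 185.2751.
(1,1): S=172.6200. Δ = (V_up−V_dn)/(S_up−S_dn) = (25.0250−75.6842)/(217.5012−122.5602) = -0.5336. V = [p*·25.0250 + (1−p*)·75.6842]/1.07 = 39.7434. B = V − Δ·S = 131.8511.
(0,0): S=137.0000. Δ = (V_up−V_dn)/(S_up−S_dn) = (39.7434−88.0051)/(172.6200−97.2700) = -0.6405. V = [p*·39.7434 + (1−p*)·88.0051]/1.07 = 52.7249. B = V − Δ·S = 140.4735.
Root portfolio cost Δ·137+B reproduces V0=52.7249.

(0,0): Delta=-0.6405 Bond=140.4735
(1,0): Delta=-1.0000 Bond=185.2751
(1,1): Delta=-0.5336 Bond=131.8511
(2,0): Delta=-1.0000 Bond=198.2444
(2,1): Delta=-1.0000 Bond=198.2444
(2,2): Delta=-0.3949 Bond=110.9109
(3,0): Delta=-1.0000 Bond=212.1215
(3,1): Delta=-1.0000 Bond=212.1215
(3,2): Delta=-1.0000 Bond=212.1215
(3,3): Delta=-0.2149 Bond=69.3555
V0=52.7249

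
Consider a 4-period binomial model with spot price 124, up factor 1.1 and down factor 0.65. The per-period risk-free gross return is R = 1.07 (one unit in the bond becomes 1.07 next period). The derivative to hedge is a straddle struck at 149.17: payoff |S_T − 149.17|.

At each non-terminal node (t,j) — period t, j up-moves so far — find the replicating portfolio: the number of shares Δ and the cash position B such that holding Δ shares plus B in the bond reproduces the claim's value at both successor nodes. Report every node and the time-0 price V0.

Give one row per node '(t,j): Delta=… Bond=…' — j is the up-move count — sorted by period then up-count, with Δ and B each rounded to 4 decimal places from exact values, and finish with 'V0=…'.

(0,0): Delta=-0.2298 Bond=55.7833
(1,0): Delta=-1.0000 Bond=121.7672
(1,1): Delta=-0.1973 Bond=55.2539
(2,0): Delta=-1.0000 Bond=130.2909
(2,1): Delta=-1.0000 Bond=130.2909
(2,2): Delta=-0.1634 Bond=54.0381
(3,0): Delta=-1.0000 Bond=139.4112
(3,1): Delta=-1.0000 Bond=139.4112
(3,2): Delta=-1.0000 Bond=139.4112
(3,3): Delta=-0.1281 Bond=51.9929
V0=27.2895

Risk-neutral probability p* = (R−d)/(u−d) = (1.07−0.65)/(1.1−0.65) = 0.9333.
Payoff layer (t=4): V(4,0)=127.0352, V(4,1)=111.7111, V(4,2)=85.7781, V(4,3)=41.8914, V(4,4)=32.3784
(3,0): S=34.0535. Δ = (V_up−V_dn)/(S_up−S_dn) = (111.7111−127.0352)/(37.4589−22.1348) = -1.0000. V = [p*·111.7111 + (1−p*)·127.0352]/1.07 = 105.3577. B = V − Δ·S = 139.4112.
(3,1): S=57.6290. Δ = (V_up−V_dn)/(S_up−S_dn) = (85.7781−111.7111)/(63.3919−37.4589) = -1.0000. V = [p*·85.7781 + (1−p*)·111.7111]/1.07 = 81.7822. B = V − Δ·S = 139.4112.
(3,2): S=97.5260. Δ = (V_up−V_dn)/(S_up−S_dn) = (41.8914−85.7781)/(107.2786−63.3919) = -1.0000. V = [p*·41.8914 + (1−p*)·85.7781]/1.07 = 41.8852. B = V − Δ·S = 139.4112.
(3,3): S=165.0440. Δ = (V_up−V_dn)/(S_up−S_dn) = (32.3784−41.8914)/(181.5484−107.2786) = -0.1281. V = [p*·32.3784 + (1−p*)·41.8914]/1.07 = 30.8529. B = V − Δ·S = 51.9929.
(2,0): S=52.3900. Δ = (V_up−V_dn)/(S_up−S_dn) = (81.7822−105.3577)/(57.6290−34.0535) = -1.0000. V = [p*·81.7822 + (1−p*)·105.3577]/1.07 = 77.9009. B = V − Δ·S = 130.2909.
(2,1): S=88.6600. Δ = (V_up−V_dn)/(S_up−S_dn) = (41.8852−81.7822)/(97.5260−57.6290) = -1.0000. V = [p*·41.8852 + (1−p*)·81.7822]/1.07 = 41.6309. B = V − Δ·S = 130.2909.
(2,2): S=150.0400. Δ = (V_up−V_dn)/(S_up−S_dn) = (30.8529−41.8852)/(165.0440−97.5260) = -0.1634. V = [p*·30.8529 + (1−p*)·41.8852]/1.07 = 29.5219. B = V − Δ·S = 54.0381.
(1,0): S=80.6000. Δ = (V_up−V_dn)/(S_up−S_dn) = (41.6309−77.9009)/(88.6600−52.3900) = -1.0000. V = [p*·41.6309 + (1−p*)·77.9009]/1.07 = 41.1672. B = V − Δ·S = 121.7672.
(1,1): S=136.4000. Δ = (V_up−V_dn)/(S_up−S_dn) = (29.5219−41.6309)/(150.0400−88.6600) = -0.1973. V = [p*·29.5219 + (1−p*)·41.6309]/1.07 = 28.3450. B = V − Δ·S = 55.2539.
(0,0): S=124.0000. Δ = (V_up−V_dn)/(S_up−S_dn) = (28.3450−41.1672)/(136.4000−80.6000) = -0.2298. V = [p*·28.3450 + (1−p*)·41.1672]/1.07 = 27.2895. B = V − Δ·S = 55.7833.
Root portfolio cost Δ·124+B reproduces V0=27.2895.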